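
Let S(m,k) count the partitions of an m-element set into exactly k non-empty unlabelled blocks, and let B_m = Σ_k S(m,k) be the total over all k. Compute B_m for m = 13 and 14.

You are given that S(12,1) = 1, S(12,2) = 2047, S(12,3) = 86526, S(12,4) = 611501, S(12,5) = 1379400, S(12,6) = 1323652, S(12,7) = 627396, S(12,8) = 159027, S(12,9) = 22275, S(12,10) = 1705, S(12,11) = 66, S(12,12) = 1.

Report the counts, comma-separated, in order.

i=13: T(13,1)=0+1·1=1 | T(13,2)=1+2·2047=4095 | T(13,3)=2047+3·86526=261625 | T(13,4)=86526+4·611501=2532530 | T(13,5)=611501+5·1379400=7508501 | T(13,6)=1379400+6·1323652=9321312 | T(13,7)=1323652+7·627396=5715424 | T(13,8)=627396+8·159027=1899612 | T(13,9)=159027+9·22275=359502 | T(13,10)=22275+10·1705=39325 | T(13,11)=1705+11·66=2431 | T(13,12)=66+12·1=78 | T(13,13)=1+13·0=1
i=14: T(14,1)=0+1·1=1 | T(14,2)=1+2·4095=8191 | T(14,3)=4095+3·261625=788970 | T(14,4)=261625+4·2532530=10391745 | T(14,5)=2532530+5·7508501=40075035 | T(14,6)=7508501+6·9321312=63436373 | T(14,7)=9321312+7·5715424=49329280 | T(14,8)=5715424+8·1899612=20912320 | T(14,9)=1899612+9·359502=5135130 | T(14,10)=359502+10·39325=752752 | T(14,11)=39325+11·2431=66066 | T(14,12)=2431+12·78=3367 | T(14,13)=78+13·1=91 | T(14,14)=1+14·0=1
B_13 = ΣS(13,k) = 1+4095+261625+2532530+7508501+9321312+5715424+1899612+359502+39325+2431+78+1 = 27644437
B_14 = ΣS(14,k) = 1+8191+788970+10391745+40075035+63436373+49329280+20912320+5135130+752752+66066+3367+91+1 = 190899322

27644437, 190899322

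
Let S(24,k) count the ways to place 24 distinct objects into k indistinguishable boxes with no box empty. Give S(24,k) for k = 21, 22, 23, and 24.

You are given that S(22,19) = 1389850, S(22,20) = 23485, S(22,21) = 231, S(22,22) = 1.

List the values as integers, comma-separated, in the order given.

row 23: T[23][20]=20·23485+1389850=1859550  T[23][21]=21·231+23485=28336  T[23][22]=22·1+231=253  T[23][23]=23·0+1=1
row 24: T[24][21]=21·28336+1859550=2454606  T[24][22]=22·253+28336=33902  T[24][23]=23·1+253=276  T[24][24]=24·0+1=1
Read S(24,21) = 2454606, S(24,22) = 33902, S(24,23) = 276, S(24,24) = 1.

2454606, 33902, 276, 1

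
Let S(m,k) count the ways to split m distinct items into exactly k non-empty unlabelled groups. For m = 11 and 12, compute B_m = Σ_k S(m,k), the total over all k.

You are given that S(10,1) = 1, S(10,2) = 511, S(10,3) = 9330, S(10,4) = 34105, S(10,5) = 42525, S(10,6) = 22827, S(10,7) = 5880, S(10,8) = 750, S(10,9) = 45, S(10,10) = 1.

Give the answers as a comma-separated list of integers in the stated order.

678570, 4213597

r11: T_11,1=1×1+0=1; T_11,2=2×511+1=1023; T_11,3=3×9330+511=28501; T_11,4=4×34105+9330=145750; T_11,5=5×42525+34105=246730; T_11,6=6×22827+42525=179487; T_11,7=7×5880+22827=63987; T_11,8=8×750+5880=11880; T_11,9=9×45+750=1155; T_11,10=10×1+45=55; T_11,11=11×0+1=1
r12: T_12,1=1×1+0=1; T_12,2=2×1023+1=2047; T_12,3=3×28501+1023=86526; T_12,4=4×145750+28501=611501; T_12,5=5×246730+145750=1379400; T_12,6=6×179487+246730=1323652; T_12,7=7×63987+179487=627396; T_12,8=8×11880+63987=159027; T_12,9=9×1155+11880=22275; T_12,10=10×55+1155=1705; T_12,11=11×1+55=66; T_12,12=12×0+1=1
B_11 = ΣS(11,k) = 1+1023+28501+145750+246730+179487+63987+11880+1155+55+1 = 678570
B_12 = ΣS(12,k) = 1+2047+86526+611501+1379400+1323652+627396+159027+22275+1705+66+1 = 4213597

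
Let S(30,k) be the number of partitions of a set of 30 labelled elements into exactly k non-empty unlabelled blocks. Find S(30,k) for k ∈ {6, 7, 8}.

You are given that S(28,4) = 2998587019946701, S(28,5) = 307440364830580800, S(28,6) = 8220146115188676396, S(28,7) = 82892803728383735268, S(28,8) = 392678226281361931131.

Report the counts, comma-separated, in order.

@29  (29,5):307440364830580800·5+2998587019946701→1540200411172850701, (29,6):8220146115188676396·6+307440364830580800→49628317055962639176, (29,7):82892803728383735268·7+8220146115188676396→588469772213874823272, (29,8):392678226281361931131·8+82892803728383735268→3224318613979279184316
@30  (30,6):49628317055962639176·6+1540200411172850701→299310102746948685757, (30,7):588469772213874823272·7+49628317055962639176→4168916722553086402080, (30,8):3224318613979279184316·8+588469772213874823272→26383018684048108297800
Read S(30,6) = 299310102746948685757, S(30,7) = 4168916722553086402080, S(30,8) = 26383018684048108297800.

299310102746948685757, 4168916722553086402080, 26383018684048108297800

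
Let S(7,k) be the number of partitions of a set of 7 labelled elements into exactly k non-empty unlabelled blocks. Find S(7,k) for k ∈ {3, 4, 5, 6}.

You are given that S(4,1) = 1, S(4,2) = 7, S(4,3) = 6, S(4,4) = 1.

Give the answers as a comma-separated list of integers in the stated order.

[5] T[5,1]:1*1+0=1 · T[5,2]:2*7+1=15 · T[5,3]:3*6+7=25 · T[5,4]:4*1+6=10 · T[5,5]:5*0+1=1
[6] T[6,2]:2*15+1=31 · T[6,3]:3*25+15=90 · T[6,4]:4*10+25=65 · T[6,5]:5*1+10=15 · T[6,6]:6*0+1=1
[7] T[7,3]:3*90+31=301 · T[7,4]:4*65+90=350 · T[7,5]:5*15+65=140 · T[7,6]:6*1+15=21
Read S(7,3) = 301, S(7,4) = 350, S(7,5) = 140, S(7,6) = 21.

301, 350, 140, 21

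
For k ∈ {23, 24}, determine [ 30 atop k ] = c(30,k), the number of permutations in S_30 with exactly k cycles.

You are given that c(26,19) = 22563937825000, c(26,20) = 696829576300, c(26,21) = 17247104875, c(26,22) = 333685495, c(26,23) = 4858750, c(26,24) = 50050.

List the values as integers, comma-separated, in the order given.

207912996295875, 4539323721075

row 27: T[27][20]=26·696829576300+22563937825000=40681506808800  T[27][21]=26·17247104875+696829576300=1145254303050  T[27][22]=26·333685495+17247104875=25922927745  T[27][23]=26·4858750+333685495=460012995  T[27][24]=26·50050+4858750=6160050
row 28: T[28][21]=27·1145254303050+40681506808800=71603372991150  T[28][22]=27·25922927745+1145254303050=1845173352165  T[28][23]=27·460012995+25922927745=38343278610  T[28][24]=27·6160050+460012995=626334345
row 29: T[29][22]=28·1845173352165+71603372991150=123268226851770  T[29][23]=28·38343278610+1845173352165=2918785153245  T[29][24]=28·626334345+38343278610=55880640270
row 30: T[30][23]=29·2918785153245+123268226851770=207912996295875  T[30][24]=29·55880640270+2918785153245=4539323721075
Read c(30,23) = 207912996295875, c(30,24) = 4539323721075.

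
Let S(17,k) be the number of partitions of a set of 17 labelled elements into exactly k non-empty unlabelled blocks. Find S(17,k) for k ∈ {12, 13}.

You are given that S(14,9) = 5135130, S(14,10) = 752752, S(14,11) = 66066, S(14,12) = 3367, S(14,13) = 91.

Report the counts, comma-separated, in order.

r15: T_15,10=10×752752+5135130=12662650; T_15,11=11×66066+752752=1479478; T_15,12=12×3367+66066=106470; T_15,13=13×91+3367=4550
r16: T_16,11=11×1479478+12662650=28936908; T_16,12=12×106470+1479478=2757118; T_16,13=13×4550+106470=165620
r17: T_17,12=12×2757118+28936908=62022324; T_17,13=13×165620+2757118=4910178
Read S(17,12) = 62022324, S(17,13) = 4910178.

62022324, 4910178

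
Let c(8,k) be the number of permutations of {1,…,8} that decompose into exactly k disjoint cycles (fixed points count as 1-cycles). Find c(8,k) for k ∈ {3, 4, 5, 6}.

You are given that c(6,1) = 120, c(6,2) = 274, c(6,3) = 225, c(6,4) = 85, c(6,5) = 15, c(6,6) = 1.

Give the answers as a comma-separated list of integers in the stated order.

13132, 6769, 1960, 322

@7  (7,2):274·6+120→1764, (7,3):225·6+274→1624, (7,4):85·6+225→735, (7,5):15·6+85→175, (7,6):1·6+15→21
@8  (8,3):1624·7+1764→13132, (8,4):735·7+1624→6769, (8,5):175·7+735→1960, (8,6):21·7+175→322
Read c(8,3) = 13132, c(8,4) = 6769, c(8,5) = 1960, c(8,6) = 322.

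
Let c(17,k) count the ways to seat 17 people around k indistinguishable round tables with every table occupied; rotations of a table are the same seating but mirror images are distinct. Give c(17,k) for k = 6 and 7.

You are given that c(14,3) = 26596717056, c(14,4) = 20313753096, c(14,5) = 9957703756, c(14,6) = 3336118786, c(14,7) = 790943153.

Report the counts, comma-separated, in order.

r15: T_15,4=14×20313753096+26596717056=310989260400; T_15,5=14×9957703756+20313753096=159721605680; T_15,6=14×3336118786+9957703756=56663366760; T_15,7=14×790943153+3336118786=14409322928
r16: T_16,5=15×159721605680+310989260400=2706813345600; T_16,6=15×56663366760+159721605680=1009672107080; T_16,7=15×14409322928+56663366760=272803210680
r17: T_17,6=16×1009672107080+2706813345600=18861567058880; T_17,7=16×272803210680+1009672107080=5374523477960
Read c(17,6) = 18861567058880, c(17,7) = 5374523477960.

18861567058880, 5374523477960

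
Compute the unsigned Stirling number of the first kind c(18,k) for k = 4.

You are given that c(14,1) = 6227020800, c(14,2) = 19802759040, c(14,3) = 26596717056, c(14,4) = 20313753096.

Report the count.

i=15: T(15,1)=0+14·6227020800=87178291200 | T(15,2)=6227020800+14·19802759040=283465647360 | T(15,3)=19802759040+14·26596717056=392156797824 | T(15,4)=26596717056+14·20313753096=310989260400
i=16: T(16,2)=87178291200+15·283465647360=4339163001600 | T(16,3)=283465647360+15·392156797824=6165817614720 | T(16,4)=392156797824+15·310989260400=5056995703824
i=17: T(17,3)=4339163001600+16·6165817614720=102992244837120 | T(17,4)=6165817614720+16·5056995703824=87077748875904
i=18: T(18,4)=102992244837120+17·87077748875904=1583313975727488
Read c(18,4) = 1583313975727488.

1583313975727488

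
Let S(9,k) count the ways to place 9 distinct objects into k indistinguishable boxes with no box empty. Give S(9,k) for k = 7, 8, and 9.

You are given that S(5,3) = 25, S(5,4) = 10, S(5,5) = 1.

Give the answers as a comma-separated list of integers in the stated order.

462, 36, 1

row 6: T[6][4]=4·10+25=65  T[6][5]=5·1+10=15  T[6][6]=6·0+1=1
row 7: T[7][5]=5·15+65=140  T[7][6]=6·1+15=21  T[7][7]=7·0+1=1
row 8: T[8][6]=6·21+140=266  T[8][7]=7·1+21=28  T[8][8]=8·0+1=1
row 9: T[9][7]=7·28+266=462  T[9][8]=8·1+28=36  T[9][9]=9·0+1=1
Read S(9,7) = 462, S(9,8) = 36, S(9,9) = 1.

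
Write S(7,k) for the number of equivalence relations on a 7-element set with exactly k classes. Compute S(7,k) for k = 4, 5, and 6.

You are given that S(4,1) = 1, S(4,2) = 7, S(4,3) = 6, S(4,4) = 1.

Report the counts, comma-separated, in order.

350, 140, 21

row 5: T[5][2]=2·7+1=15  T[5][3]=3·6+7=25  T[5][4]=4·1+6=10  T[5][5]=5·0+1=1
row 6: T[6][3]=3·25+15=90  T[6][4]=4·10+25=65  T[6][5]=5·1+10=15  T[6][6]=6·0+1=1
row 7: T[7][4]=4·65+90=350  T[7][5]=5·15+65=140  T[7][6]=6·1+15=21
Read S(7,4) = 350, S(7,5) = 140, S(7,6) = 21.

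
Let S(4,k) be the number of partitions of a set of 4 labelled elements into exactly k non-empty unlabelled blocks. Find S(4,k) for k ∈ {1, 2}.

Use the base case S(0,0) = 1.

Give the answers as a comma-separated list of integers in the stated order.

r1: T_1,1=1×0+1=1
r2: T_2,1=1×1+0=1; T_2,2=2×0+1=1
r3: T_3,1=1×1+0=1; T_3,2=2×1+1=3
r4: T_4,1=1×1+0=1; T_4,2=2×3+1=7
Read S(4,1) = 1, S(4,2) = 7.

1, 7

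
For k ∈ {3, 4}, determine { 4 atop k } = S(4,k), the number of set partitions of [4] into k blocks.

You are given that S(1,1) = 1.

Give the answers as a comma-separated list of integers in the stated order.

r2: T_2,1=1×1+0=1; T_2,2=2×0+1=1
r3: T_3,2=2×1+1=3; T_3,3=3×0+1=1
r4: T_4,3=3×1+3=6; T_4,4=4×0+1=1
Read S(4,3) = 6, S(4,4) = 1.

6, 1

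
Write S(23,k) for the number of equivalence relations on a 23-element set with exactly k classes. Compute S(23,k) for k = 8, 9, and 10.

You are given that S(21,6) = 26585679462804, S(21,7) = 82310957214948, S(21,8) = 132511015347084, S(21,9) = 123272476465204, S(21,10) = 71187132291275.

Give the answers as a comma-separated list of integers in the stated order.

@22  (22,7):82310957214948·7+26585679462804→602762379967440, (22,8):132511015347084·8+82310957214948→1142399079991620, (22,9):123272476465204·9+132511015347084→1241963303533920, (22,10):71187132291275·10+123272476465204→835143799377954
@23  (23,8):1142399079991620·8+602762379967440→9741955019900400, (23,9):1241963303533920·9+1142399079991620→12320068811796900, (23,10):835143799377954·10+1241963303533920→9593401297313460
Read S(23,8) = 9741955019900400, S(23,9) = 12320068811796900, S(23,10) = 9593401297313460.

9741955019900400, 12320068811796900, 9593401297313460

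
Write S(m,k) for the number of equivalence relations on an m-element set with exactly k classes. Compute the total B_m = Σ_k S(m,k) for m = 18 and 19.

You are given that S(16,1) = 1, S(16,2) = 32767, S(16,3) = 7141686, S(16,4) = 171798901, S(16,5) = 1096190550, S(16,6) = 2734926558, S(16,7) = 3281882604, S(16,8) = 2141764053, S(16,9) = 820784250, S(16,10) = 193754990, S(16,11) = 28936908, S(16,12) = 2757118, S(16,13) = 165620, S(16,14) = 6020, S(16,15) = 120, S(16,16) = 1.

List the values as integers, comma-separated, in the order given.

682076806159, 5832742205057

@17  (17,1):1·1+0→1, (17,2):32767·2+1→65535, (17,3):7141686·3+32767→21457825, (17,4):171798901·4+7141686→694337290, (17,5):1096190550·5+171798901→5652751651, (17,6):2734926558·6+1096190550→17505749898, (17,7):3281882604·7+2734926558→25708104786, (17,8):2141764053·8+3281882604→20415995028, (17,9):820784250·9+2141764053→9528822303, (17,10):193754990·10+820784250→2758334150, (17,11):28936908·11+193754990→512060978, (17,12):2757118·12+28936908→62022324, (17,13):165620·13+2757118→4910178, (17,14):6020·14+165620→249900, (17,15):120·15+6020→7820, (17,16):1·16+120→136, (17,17):0·17+1→1
@18  (18,1):1·1+0→1, (18,2):65535·2+1→131071, (18,3):21457825·3+65535→64439010, (18,4):694337290·4+21457825→2798806985, (18,5):5652751651·5+694337290→28958095545, (18,6):17505749898·6+5652751651→110687251039, (18,7):25708104786·7+17505749898→197462483400, (18,8):20415995028·8+25708104786→189036065010, (18,9):9528822303·9+20415995028→106175395755, (18,10):2758334150·10+9528822303→37112163803, (18,11):512060978·11+2758334150→8391004908, (18,12):62022324·12+512060978→1256328866, (18,13):4910178·13+62022324→125854638, (18,14):249900·14+4910178→8408778, (18,15):7820·15+249900→367200, (18,16):136·16+7820→9996, (18,17):1·17+136→153, (18,18):0·18+1→1
@19  (19,1):1·1+0→1, (19,2):131071·2+1→262143, (19,3):64439010·3+131071→193448101, (19,4):2798806985·4+64439010→11259666950, (19,5):28958095545·5+2798806985→147589284710, (19,6):110687251039·6+28958095545→693081601779, (19,7):197462483400·7+110687251039→1492924634839, (19,8):189036065010·8+197462483400→1709751003480, (19,9):106175395755·9+189036065010→1144614626805, (19,10):37112163803·10+106175395755→477297033785, (19,11):8391004908·11+37112163803→129413217791, (19,12):1256328866·12+8391004908→23466951300, (19,13):125854638·13+1256328866→2892439160, (19,14):8408778·14+125854638→243577530, (19,15):367200·15+8408778→13916778, (19,16):9996·16+367200→527136, (19,17):153·17+9996→12597, (19,18):1·18+153→171, (19,19):0·19+1→1
B_18 = ΣS(18,k) = 1+131071+64439010+2798806985+28958095545+110687251039+197462483400+189036065010+106175395755+37112163803+8391004908+1256328866+125854638+8408778+367200+9996+153+1 = 682076806159
B_19 = ΣS(19,k) = 1+262143+193448101+11259666950+147589284710+693081601779+1492924634839+1709751003480+1144614626805+477297033785+129413217791+23466951300+2892439160+243577530+13916778+527136+12597+171+1 = 5832742205057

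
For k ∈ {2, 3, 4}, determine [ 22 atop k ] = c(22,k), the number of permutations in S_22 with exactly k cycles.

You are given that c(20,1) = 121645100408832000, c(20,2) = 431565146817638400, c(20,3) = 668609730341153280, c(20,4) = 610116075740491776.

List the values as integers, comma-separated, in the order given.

i=21: T(21,1)=0+20·121645100408832000=2432902008176640000 | T(21,2)=121645100408832000+20·431565146817638400=8752948036761600000 | T(21,3)=431565146817638400+20·668609730341153280=13803759753640704000 | T(21,4)=668609730341153280+20·610116075740491776=12870931245150988800
i=22: T(22,2)=2432902008176640000+21·8752948036761600000=186244810780170240000 | T(22,3)=8752948036761600000+21·13803759753640704000=298631902863216384000 | T(22,4)=13803759753640704000+21·12870931245150988800=284093315901811468800
Read c(22,2) = 186244810780170240000, c(22,3) = 298631902863216384000, c(22,4) = 284093315901811468800.

186244810780170240000, 298631902863216384000, 284093315901811468800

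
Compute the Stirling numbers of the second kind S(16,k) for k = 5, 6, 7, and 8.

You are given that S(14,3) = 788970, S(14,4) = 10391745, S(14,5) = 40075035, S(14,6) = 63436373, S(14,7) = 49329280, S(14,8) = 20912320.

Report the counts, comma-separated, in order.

[15] T[15,4]:4*10391745+788970=42355950 · T[15,5]:5*40075035+10391745=210766920 · T[15,6]:6*63436373+40075035=420693273 · T[15,7]:7*49329280+63436373=408741333 · T[15,8]:8*20912320+49329280=216627840
[16] T[16,5]:5*210766920+42355950=1096190550 · T[16,6]:6*420693273+210766920=2734926558 · T[16,7]:7*408741333+420693273=3281882604 · T[16,8]:8*216627840+408741333=2141764053
Read S(16,5) = 1096190550, S(16,6) = 2734926558, S(16,7) = 3281882604, S(16,8) = 2141764053.

1096190550, 2734926558, 3281882604, 2141764053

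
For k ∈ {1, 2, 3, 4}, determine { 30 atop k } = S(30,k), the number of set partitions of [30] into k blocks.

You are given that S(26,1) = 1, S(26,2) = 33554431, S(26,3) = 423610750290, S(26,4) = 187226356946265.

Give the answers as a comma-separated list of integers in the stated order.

1, 536870911, 34314651811530, 48004081105038305

i=27: T(27,1)=0+1·1=1 | T(27,2)=1+2·33554431=67108863 | T(27,3)=33554431+3·423610750290=1270865805301 | T(27,4)=423610750290+4·187226356946265=749329038535350
i=28: T(28,1)=0+1·1=1 | T(28,2)=1+2·67108863=134217727 | T(28,3)=67108863+3·1270865805301=3812664524766 | T(28,4)=1270865805301+4·749329038535350=2998587019946701
i=29: T(29,1)=0+1·1=1 | T(29,2)=1+2·134217727=268435455 | T(29,3)=134217727+3·3812664524766=11438127792025 | T(29,4)=3812664524766+4·2998587019946701=11998160744311570
i=30: T(30,1)=0+1·1=1 | T(30,2)=1+2·268435455=536870911 | T(30,3)=268435455+3·11438127792025=34314651811530 | T(30,4)=11438127792025+4·11998160744311570=48004081105038305
Read S(30,1) = 1, S(30,2) = 536870911, S(30,3) = 34314651811530, S(30,4) = 48004081105038305.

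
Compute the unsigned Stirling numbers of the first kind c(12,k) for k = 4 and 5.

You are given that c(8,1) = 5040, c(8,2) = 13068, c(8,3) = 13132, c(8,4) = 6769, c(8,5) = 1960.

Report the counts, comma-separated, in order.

105258076, 45995730

@9  (9,1):5040·8+0→40320, (9,2):13068·8+5040→109584, (9,3):13132·8+13068→118124, (9,4):6769·8+13132→67284, (9,5):1960·8+6769→22449
@10  (10,2):109584·9+40320→1026576, (10,3):118124·9+109584→1172700, (10,4):67284·9+118124→723680, (10,5):22449·9+67284→269325
@11  (11,3):1172700·10+1026576→12753576, (11,4):723680·10+1172700→8409500, (11,5):269325·10+723680→3416930
@12  (12,4):8409500·11+12753576→105258076, (12,5):3416930·11+8409500→45995730
Read c(12,4) = 105258076, c(12,5) = 45995730.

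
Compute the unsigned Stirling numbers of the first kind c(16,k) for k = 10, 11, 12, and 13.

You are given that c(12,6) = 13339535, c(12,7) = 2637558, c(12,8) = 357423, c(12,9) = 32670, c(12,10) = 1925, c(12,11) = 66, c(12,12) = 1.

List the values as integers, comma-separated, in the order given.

[13] T[13,7]:12*2637558+13339535=44990231 · T[13,8]:12*357423+2637558=6926634 · T[13,9]:12*32670+357423=749463 · T[13,10]:12*1925+32670=55770 · T[13,11]:12*66+1925=2717 · T[13,12]:12*1+66=78 · T[13,13]:12*0+1=1
[14] T[14,8]:13*6926634+44990231=135036473 · T[14,9]:13*749463+6926634=16669653 · T[14,10]:13*55770+749463=1474473 · T[14,11]:13*2717+55770=91091 · T[14,12]:13*78+2717=3731 · T[14,13]:13*1+78=91
[15] T[15,9]:14*16669653+135036473=368411615 · T[15,10]:14*1474473+16669653=37312275 · T[15,11]:14*91091+1474473=2749747 · T[15,12]:14*3731+91091=143325 · T[15,13]:14*91+3731=5005
[16] T[16,10]:15*37312275+368411615=928095740 · T[16,11]:15*2749747+37312275=78558480 · T[16,12]:15*143325+2749747=4899622 · T[16,13]:15*5005+143325=218400
Read c(16,10) = 928095740, c(16,11) = 78558480, c(16,12) = 4899622, c(16,13) = 218400.

928095740, 78558480, 4899622, 218400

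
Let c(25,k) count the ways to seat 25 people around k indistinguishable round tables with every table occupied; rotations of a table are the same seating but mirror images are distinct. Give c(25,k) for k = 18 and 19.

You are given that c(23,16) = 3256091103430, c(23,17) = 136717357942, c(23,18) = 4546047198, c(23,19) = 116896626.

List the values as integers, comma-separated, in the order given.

12191224980000, 414908513800

[24] T[24,17]:23*136717357942+3256091103430=6400590336096 · T[24,18]:23*4546047198+136717357942=241276443496 · T[24,19]:23*116896626+4546047198=7234669596
[25] T[25,18]:24*241276443496+6400590336096=12191224980000 · T[25,19]:24*7234669596+241276443496=414908513800
Read c(25,18) = 12191224980000, c(25,19) = 414908513800.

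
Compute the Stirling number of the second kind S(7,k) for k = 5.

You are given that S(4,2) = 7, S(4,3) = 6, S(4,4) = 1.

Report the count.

140

[5] T[5,3]:3*6+7=25 · T[5,4]:4*1+6=10 · T[5,5]:5*0+1=1
[6] T[6,4]:4*10+25=65 · T[6,5]:5*1+10=15
[7] T[7,5]:5*15+65=140
Read S(7,5) = 140.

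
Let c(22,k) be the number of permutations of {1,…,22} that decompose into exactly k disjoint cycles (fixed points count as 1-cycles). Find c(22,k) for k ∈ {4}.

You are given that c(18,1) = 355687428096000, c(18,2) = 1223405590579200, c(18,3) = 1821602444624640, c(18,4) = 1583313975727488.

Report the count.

@19  (19,1):355687428096000·18+0→6402373705728000, (19,2):1223405590579200·18+355687428096000→22376988058521600, (19,3):1821602444624640·18+1223405590579200→34012249593822720, (19,4):1583313975727488·18+1821602444624640→30321254007719424
@20  (20,2):22376988058521600·19+6402373705728000→431565146817638400, (20,3):34012249593822720·19+22376988058521600→668609730341153280, (20,4):30321254007719424·19+34012249593822720→610116075740491776
@21  (21,3):668609730341153280·20+431565146817638400→13803759753640704000, (21,4):610116075740491776·20+668609730341153280→12870931245150988800
@22  (22,4):12870931245150988800·21+13803759753640704000→284093315901811468800
Read c(22,4) = 284093315901811468800.

284093315901811468800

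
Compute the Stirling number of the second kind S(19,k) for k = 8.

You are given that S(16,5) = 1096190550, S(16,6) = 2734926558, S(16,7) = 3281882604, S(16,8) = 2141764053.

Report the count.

i=17: T(17,6)=1096190550+6·2734926558=17505749898 | T(17,7)=2734926558+7·3281882604=25708104786 | T(17,8)=3281882604+8·2141764053=20415995028
i=18: T(18,7)=17505749898+7·25708104786=197462483400 | T(18,8)=25708104786+8·20415995028=189036065010
i=19: T(19,8)=197462483400+8·189036065010=1709751003480
Read S(19,8) = 1709751003480.

1709751003480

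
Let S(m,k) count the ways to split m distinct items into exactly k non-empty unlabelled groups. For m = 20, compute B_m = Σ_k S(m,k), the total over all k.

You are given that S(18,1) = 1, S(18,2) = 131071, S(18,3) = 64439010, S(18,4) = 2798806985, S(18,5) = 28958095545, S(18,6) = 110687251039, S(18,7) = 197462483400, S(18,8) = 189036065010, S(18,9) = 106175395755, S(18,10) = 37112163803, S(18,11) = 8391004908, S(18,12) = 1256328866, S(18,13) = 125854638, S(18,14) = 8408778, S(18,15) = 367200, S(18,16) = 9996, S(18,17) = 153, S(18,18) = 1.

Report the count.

r19: T_19,1=1×1+0=1; T_19,2=2×131071+1=262143; T_19,3=3×64439010+131071=193448101; T_19,4=4×2798806985+64439010=11259666950; T_19,5=5×28958095545+2798806985=147589284710; T_19,6=6×110687251039+28958095545=693081601779; T_19,7=7×197462483400+110687251039=1492924634839; T_19,8=8×189036065010+197462483400=1709751003480; T_19,9=9×106175395755+189036065010=1144614626805; T_19,10=10×37112163803+106175395755=477297033785; T_19,11=11×8391004908+37112163803=129413217791; T_19,12=12×1256328866+8391004908=23466951300; T_19,13=13×125854638+1256328866=2892439160; T_19,14=14×8408778+125854638=243577530; T_19,15=15×367200+8408778=13916778; T_19,16=16×9996+367200=527136; T_19,17=17×153+9996=12597; T_19,18=18×1+153=171; T_19,19=19×0+1=1
r20: T_20,1=1×1+0=1; T_20,2=2×262143+1=524287; T_20,3=3×193448101+262143=580606446; T_20,4=4×11259666950+193448101=45232115901; T_20,5=5×147589284710+11259666950=749206090500; T_20,6=6×693081601779+147589284710=4306078895384; T_20,7=7×1492924634839+693081601779=11143554045652; T_20,8=8×1709751003480+1492924634839=15170932662679; T_20,9=9×1144614626805+1709751003480=12011282644725; T_20,10=10×477297033785+1144614626805=5917584964655; T_20,11=11×129413217791+477297033785=1900842429486; T_20,12=12×23466951300+129413217791=411016633391; T_20,13=13×2892439160+23466951300=61068660380; T_20,14=14×243577530+2892439160=6302524580; T_20,15=15×13916778+243577530=452329200; T_20,16=16×527136+13916778=22350954; T_20,17=17×12597+527136=741285; T_20,18=18×171+12597=15675; T_20,19=19×1+171=190; T_20,20=20×0+1=1
B_20 = ΣS(20,k) = 1+524287+580606446+45232115901+749206090500+4306078895384+11143554045652+15170932662679+12011282644725+5917584964655+1900842429486+411016633391+61068660380+6302524580+452329200+22350954+741285+15675+190+1 = 51724158235372

51724158235372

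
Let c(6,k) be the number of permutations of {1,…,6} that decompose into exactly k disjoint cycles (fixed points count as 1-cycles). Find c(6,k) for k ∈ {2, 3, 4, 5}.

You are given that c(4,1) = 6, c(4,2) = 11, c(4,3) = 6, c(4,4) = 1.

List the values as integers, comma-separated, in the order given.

r5: T_5,1=4×6+0=24; T_5,2=4×11+6=50; T_5,3=4×6+11=35; T_5,4=4×1+6=10; T_5,5=4×0+1=1
r6: T_6,2=5×50+24=274; T_6,3=5×35+50=225; T_6,4=5×10+35=85; T_6,5=5×1+10=15
Read c(6,2) = 274, c(6,3) = 225, c(6,4) = 85, c(6,5) = 15.

274, 225, 85, 15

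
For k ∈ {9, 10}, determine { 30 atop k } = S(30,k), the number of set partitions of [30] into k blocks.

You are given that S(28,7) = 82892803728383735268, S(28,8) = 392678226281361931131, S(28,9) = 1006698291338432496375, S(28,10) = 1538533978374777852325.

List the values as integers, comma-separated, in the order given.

row 29: T[29][8]=8·392678226281361931131+82892803728383735268=3224318613979279184316  T[29][9]=9·1006698291338432496375+392678226281361931131=9452962848327254398506  T[29][10]=10·1538533978374777852325+1006698291338432496375=16392038075086211019625
row 30: T[30][9]=9·9452962848327254398506+3224318613979279184316=88300984248924568770870  T[30][10]=10·16392038075086211019625+9452962848327254398506=173373343599189364594756
Read S(30,9) = 88300984248924568770870, S(30,10) = 173373343599189364594756.

88300984248924568770870, 173373343599189364594756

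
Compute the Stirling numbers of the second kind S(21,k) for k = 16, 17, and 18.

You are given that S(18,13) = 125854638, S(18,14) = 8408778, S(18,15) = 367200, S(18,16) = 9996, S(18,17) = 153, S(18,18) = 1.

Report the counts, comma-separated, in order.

row 19: T[19][14]=14·8408778+125854638=243577530  T[19][15]=15·367200+8408778=13916778  T[19][16]=16·9996+367200=527136  T[19][17]=17·153+9996=12597  T[19][18]=18·1+153=171
row 20: T[20][15]=15·13916778+243577530=452329200  T[20][16]=16·527136+13916778=22350954  T[20][17]=17·12597+527136=741285  T[20][18]=18·171+12597=15675
row 21: T[21][16]=16·22350954+452329200=809944464  T[21][17]=17·741285+22350954=34952799  T[21][18]=18·15675+741285=1023435
Read S(21,16) = 809944464, S(21,17) = 34952799, S(21,18) = 1023435.

809944464, 34952799, 1023435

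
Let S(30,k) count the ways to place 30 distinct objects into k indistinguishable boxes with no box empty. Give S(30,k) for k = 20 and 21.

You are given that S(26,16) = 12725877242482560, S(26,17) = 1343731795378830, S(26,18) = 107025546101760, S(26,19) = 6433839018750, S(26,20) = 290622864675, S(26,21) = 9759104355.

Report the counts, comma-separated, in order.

r27: T_27,17=17×1343731795378830+12725877242482560=35569317763922670; T_27,18=18×107025546101760+1343731795378830=3270191625210510; T_27,19=19×6433839018750+107025546101760=229268487458010; T_27,20=20×290622864675+6433839018750=12246296312250; T_27,21=21×9759104355+290622864675=495564056130
r28: T_28,18=18×3270191625210510+35569317763922670=94432767017711850; T_28,19=19×229268487458010+3270191625210510=7626292886912700; T_28,20=20×12246296312250+229268487458010=474194413703010; T_28,21=21×495564056130+12246296312250=22653141490980
r29: T_29,19=19×7626292886912700+94432767017711850=239332331869053150; T_29,20=20×474194413703010+7626292886912700=17110181160972900; T_29,21=21×22653141490980+474194413703010=949910385013590
r30: T_30,20=20×17110181160972900+239332331869053150=581535955088511150; T_30,21=21×949910385013590+17110181160972900=37058299246258290
Read S(30,20) = 581535955088511150, S(30,21) = 37058299246258290.

581535955088511150, 37058299246258290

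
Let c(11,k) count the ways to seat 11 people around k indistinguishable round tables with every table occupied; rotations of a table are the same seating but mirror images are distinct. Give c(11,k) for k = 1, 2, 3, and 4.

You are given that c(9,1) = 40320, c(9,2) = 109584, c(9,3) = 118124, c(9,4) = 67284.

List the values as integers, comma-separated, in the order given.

[10] T[10,1]:9*40320+0=362880 · T[10,2]:9*109584+40320=1026576 · T[10,3]:9*118124+109584=1172700 · T[10,4]:9*67284+118124=723680
[11] T[11,1]:10*362880+0=3628800 · T[11,2]:10*1026576+362880=10628640 · T[11,3]:10*1172700+1026576=12753576 · T[11,4]:10*723680+1172700=8409500
Read c(11,1) = 3628800, c(11,2) = 10628640, c(11,3) = 12753576, c(11,4) = 8409500.

3628800, 10628640, 12753576, 8409500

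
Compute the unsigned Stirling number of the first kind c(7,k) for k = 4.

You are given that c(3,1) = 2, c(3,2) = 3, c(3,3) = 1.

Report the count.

735

@4  (4,1):2·3+0→6, (4,2):3·3+2→11, (4,3):1·3+3→6, (4,4):0·3+1→1
@5  (5,2):11·4+6→50, (5,3):6·4+11→35, (5,4):1·4+6→10
@6  (6,3):35·5+50→225, (6,4):10·5+35→85
@7  (7,4):85·6+225→735
Read c(7,4) = 735.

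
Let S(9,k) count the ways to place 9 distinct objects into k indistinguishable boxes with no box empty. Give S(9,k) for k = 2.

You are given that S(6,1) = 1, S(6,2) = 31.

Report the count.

255

[7] T[7,1]:1*1+0=1 · T[7,2]:2*31+1=63
[8] T[8,1]:1*1+0=1 · T[8,2]:2*63+1=127
[9] T[9,2]:2*127+1=255
Read S(9,2) = 255.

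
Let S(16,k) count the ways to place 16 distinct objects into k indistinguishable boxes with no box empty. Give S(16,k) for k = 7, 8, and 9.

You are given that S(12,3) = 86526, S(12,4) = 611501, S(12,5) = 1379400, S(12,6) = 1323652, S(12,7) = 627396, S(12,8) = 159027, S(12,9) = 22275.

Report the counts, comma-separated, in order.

i=13: T(13,4)=86526+4·611501=2532530 | T(13,5)=611501+5·1379400=7508501 | T(13,6)=1379400+6·1323652=9321312 | T(13,7)=1323652+7·627396=5715424 | T(13,8)=627396+8·159027=1899612 | T(13,9)=159027+9·22275=359502
i=14: T(14,5)=2532530+5·7508501=40075035 | T(14,6)=7508501+6·9321312=63436373 | T(14,7)=9321312+7·5715424=49329280 | T(14,8)=5715424+8·1899612=20912320 | T(14,9)=1899612+9·359502=5135130
i=15: T(15,6)=40075035+6·63436373=420693273 | T(15,7)=63436373+7·49329280=408741333 | T(15,8)=49329280+8·20912320=216627840 | T(15,9)=20912320+9·5135130=67128490
i=16: T(16,7)=420693273+7·408741333=3281882604 | T(16,8)=408741333+8·216627840=2141764053 | T(16,9)=216627840+9·67128490=820784250
Read S(16,7) = 3281882604, S(16,8) = 2141764053, S(16,9) = 820784250.

3281882604, 2141764053, 820784250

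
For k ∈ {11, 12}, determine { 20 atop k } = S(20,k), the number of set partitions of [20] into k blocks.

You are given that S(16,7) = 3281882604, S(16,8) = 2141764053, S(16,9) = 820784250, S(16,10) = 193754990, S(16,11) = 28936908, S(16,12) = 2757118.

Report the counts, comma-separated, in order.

1900842429486, 411016633391

r17: T_17,8=8×2141764053+3281882604=20415995028; T_17,9=9×820784250+2141764053=9528822303; T_17,10=10×193754990+820784250=2758334150; T_17,11=11×28936908+193754990=512060978; T_17,12=12×2757118+28936908=62022324
r18: T_18,9=9×9528822303+20415995028=106175395755; T_18,10=10×2758334150+9528822303=37112163803; T_18,11=11×512060978+2758334150=8391004908; T_18,12=12×62022324+512060978=1256328866
r19: T_19,10=10×37112163803+106175395755=477297033785; T_19,11=11×8391004908+37112163803=129413217791; T_19,12=12×1256328866+8391004908=23466951300
r20: T_20,11=11×129413217791+477297033785=1900842429486; T_20,12=12×23466951300+129413217791=411016633391
Read S(20,11) = 1900842429486, S(20,12) = 411016633391.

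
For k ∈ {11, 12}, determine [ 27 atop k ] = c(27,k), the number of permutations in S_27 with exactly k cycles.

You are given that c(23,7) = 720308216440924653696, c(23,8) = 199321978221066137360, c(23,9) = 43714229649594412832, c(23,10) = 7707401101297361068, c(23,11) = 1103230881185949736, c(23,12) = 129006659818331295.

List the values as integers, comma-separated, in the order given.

i=24: T(24,8)=720308216440924653696+23·199321978221066137360=5304713715525445812976 | T(24,9)=199321978221066137360+23·43714229649594412832=1204749260161737632496 | T(24,10)=43714229649594412832+23·7707401101297361068=220984454979433717396 | T(24,11)=7707401101297361068+23·1103230881185949736=33081711368574204996 | T(24,12)=1103230881185949736+23·129006659818331295=4070384057007569521
i=25: T(25,9)=5304713715525445812976+24·1204749260161737632496=34218695959407148992880 | T(25,10)=1204749260161737632496+24·220984454979433717396=6508376179668146850000 | T(25,11)=220984454979433717396+24·33081711368574204996=1014945527825214637300 | T(25,12)=33081711368574204996+24·4070384057007569521=130770928736755873500
i=26: T(26,10)=34218695959407148992880+25·6508376179668146850000=196928100451110820242880 | T(26,11)=6508376179668146850000+25·1014945527825214637300=31882014375298512782500 | T(26,12)=1014945527825214637300+25·130770928736755873500=4284218746244111474800
i=27: T(27,11)=196928100451110820242880+26·31882014375298512782500=1025860474208872152587880 | T(27,12)=31882014375298512782500+26·4284218746244111474800=143271701777645411127300
Read c(27,11) = 1025860474208872152587880, c(27,12) = 143271701777645411127300.

1025860474208872152587880, 143271701777645411127300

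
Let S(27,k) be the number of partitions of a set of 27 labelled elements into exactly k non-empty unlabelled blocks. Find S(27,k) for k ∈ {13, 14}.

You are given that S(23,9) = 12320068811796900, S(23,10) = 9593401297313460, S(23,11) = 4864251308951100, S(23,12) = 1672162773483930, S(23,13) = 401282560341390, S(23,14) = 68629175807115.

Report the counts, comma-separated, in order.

@24  (24,10):9593401297313460·10+12320068811796900→108254081784931500, (24,11):4864251308951100·11+9593401297313460→63100165695775560, (24,12):1672162773483930·12+4864251308951100→24930204590758260, (24,13):401282560341390·13+1672162773483930→6888836057922000, (24,14):68629175807115·14+401282560341390→1362091021641000
@25  (25,11):63100165695775560·11+108254081784931500→802355904438462660, (25,12):24930204590758260·12+63100165695775560→362262620784874680, (25,13):6888836057922000·13+24930204590758260→114485073343744260, (25,14):1362091021641000·14+6888836057922000→25958110360896000
@26  (26,12):362262620784874680·12+802355904438462660→5149507353856958820, (26,13):114485073343744260·13+362262620784874680→1850568574253550060, (26,14):25958110360896000·14+114485073343744260→477898618396288260
@27  (27,13):1850568574253550060·13+5149507353856958820→29206898819153109600, (27,14):477898618396288260·14+1850568574253550060→8541149231801585700
Read S(27,13) = 29206898819153109600, S(27,14) = 8541149231801585700.

29206898819153109600, 8541149231801585700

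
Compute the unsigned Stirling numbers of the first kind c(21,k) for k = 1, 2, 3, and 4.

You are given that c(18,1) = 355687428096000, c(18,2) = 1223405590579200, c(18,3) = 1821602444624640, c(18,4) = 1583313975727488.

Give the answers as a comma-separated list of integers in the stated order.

@19  (19,1):355687428096000·18+0→6402373705728000, (19,2):1223405590579200·18+355687428096000→22376988058521600, (19,3):1821602444624640·18+1223405590579200→34012249593822720, (19,4):1583313975727488·18+1821602444624640→30321254007719424
@20  (20,1):6402373705728000·19+0→121645100408832000, (20,2):22376988058521600·19+6402373705728000→431565146817638400, (20,3):34012249593822720·19+22376988058521600→668609730341153280, (20,4):30321254007719424·19+34012249593822720→610116075740491776
@21  (21,1):121645100408832000·20+0→2432902008176640000, (21,2):431565146817638400·20+121645100408832000→8752948036761600000, (21,3):668609730341153280·20+431565146817638400→13803759753640704000, (21,4):610116075740491776·20+668609730341153280→12870931245150988800
Read c(21,1) = 2432902008176640000, c(21,2) = 8752948036761600000, c(21,3) = 13803759753640704000, c(21,4) = 12870931245150988800.

2432902008176640000, 8752948036761600000, 13803759753640704000, 12870931245150988800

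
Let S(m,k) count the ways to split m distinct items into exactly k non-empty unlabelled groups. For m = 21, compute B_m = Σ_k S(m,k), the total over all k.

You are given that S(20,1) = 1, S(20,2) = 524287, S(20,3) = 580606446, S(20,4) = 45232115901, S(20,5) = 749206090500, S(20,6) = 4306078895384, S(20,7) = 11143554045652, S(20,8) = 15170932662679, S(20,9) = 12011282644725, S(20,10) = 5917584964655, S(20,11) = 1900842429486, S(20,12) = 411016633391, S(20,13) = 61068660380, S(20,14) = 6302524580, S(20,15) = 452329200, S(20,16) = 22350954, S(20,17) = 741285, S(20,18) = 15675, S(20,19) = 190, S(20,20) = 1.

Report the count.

@21  (21,1):1·1+0→1, (21,2):524287·2+1→1048575, (21,3):580606446·3+524287→1742343625, (21,4):45232115901·4+580606446→181509070050, (21,5):749206090500·5+45232115901→3791262568401, (21,6):4306078895384·6+749206090500→26585679462804, (21,7):11143554045652·7+4306078895384→82310957214948, (21,8):15170932662679·8+11143554045652→132511015347084, (21,9):12011282644725·9+15170932662679→123272476465204, (21,10):5917584964655·10+12011282644725→71187132291275, (21,11):1900842429486·11+5917584964655→26826851689001, (21,12):411016633391·12+1900842429486→6833042030178, (21,13):61068660380·13+411016633391→1204909218331, (21,14):6302524580·14+61068660380→149304004500, (21,15):452329200·15+6302524580→13087462580, (21,16):22350954·16+452329200→809944464, (21,17):741285·17+22350954→34952799, (21,18):15675·18+741285→1023435, (21,19):190·19+15675→19285, (21,20):1·20+190→210, (21,21):0·21+1→1
B_21 = ΣS(21,k) = 1+1048575+1742343625+181509070050+3791262568401+26585679462804+82310957214948+132511015347084+123272476465204+71187132291275+26826851689001+6833042030178+1204909218331+149304004500+13087462580+809944464+34952799+1023435+19285+210+1 = 474869816156751

474869816156751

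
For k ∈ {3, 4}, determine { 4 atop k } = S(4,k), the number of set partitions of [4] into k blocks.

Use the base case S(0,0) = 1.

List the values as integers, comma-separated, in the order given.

row 1: T[1][1]=1·0+1=1
row 2: T[2][1]=1·1+0=1  T[2][2]=2·0+1=1
row 3: T[3][2]=2·1+1=3  T[3][3]=3·0+1=1
row 4: T[4][3]=3·1+3=6  T[4][4]=4·0+1=1
Read S(4,3) = 6, S(4,4) = 1.

6, 1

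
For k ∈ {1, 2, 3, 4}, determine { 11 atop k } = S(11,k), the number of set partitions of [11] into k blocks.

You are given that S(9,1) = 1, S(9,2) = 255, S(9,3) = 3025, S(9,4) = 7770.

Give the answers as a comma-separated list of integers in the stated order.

r10: T_10,1=1×1+0=1; T_10,2=2×255+1=511; T_10,3=3×3025+255=9330; T_10,4=4×7770+3025=34105
r11: T_11,1=1×1+0=1; T_11,2=2×511+1=1023; T_11,3=3×9330+511=28501; T_11,4=4×34105+9330=145750
Read S(11,1) = 1, S(11,2) = 1023, S(11,3) = 28501, S(11,4) = 145750.

1, 1023, 28501, 145750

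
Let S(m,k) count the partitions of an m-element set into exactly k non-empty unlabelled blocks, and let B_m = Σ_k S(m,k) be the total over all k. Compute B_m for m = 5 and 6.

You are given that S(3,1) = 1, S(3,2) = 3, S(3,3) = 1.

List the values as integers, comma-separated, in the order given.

row 4: T[4][1]=1·1+0=1  T[4][2]=2·3+1=7  T[4][3]=3·1+3=6  T[4][4]=4·0+1=1
row 5: T[5][1]=1·1+0=1  T[5][2]=2·7+1=15  T[5][3]=3·6+7=25  T[5][4]=4·1+6=10  T[5][5]=5·0+1=1
row 6: T[6][1]=1·1+0=1  T[6][2]=2·15+1=31  T[6][3]=3·25+15=90  T[6][4]=4·10+25=65  T[6][5]=5·1+10=15  T[6][6]=6·0+1=1
B_5 = ΣS(5,k) = 1+15+25+10+1 = 52
B_6 = ΣS(6,k) = 1+31+90+65+15+1 = 203

52, 203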